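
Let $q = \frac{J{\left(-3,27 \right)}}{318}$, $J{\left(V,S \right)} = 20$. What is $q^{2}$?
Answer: $\frac{100}{25281} \approx 0.0039555$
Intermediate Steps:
$q = \frac{10}{159}$ ($q = \frac{20}{318} = 20 \cdot \frac{1}{318} = \frac{10}{159} \approx 0.062893$)
$q^{2} = \left(\frac{10}{159}\right)^{2} = \frac{100}{25281}$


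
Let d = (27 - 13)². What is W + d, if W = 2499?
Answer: 2695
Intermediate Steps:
d = 196 (d = 14² = 196)
W + d = 2499 + 196 = 2695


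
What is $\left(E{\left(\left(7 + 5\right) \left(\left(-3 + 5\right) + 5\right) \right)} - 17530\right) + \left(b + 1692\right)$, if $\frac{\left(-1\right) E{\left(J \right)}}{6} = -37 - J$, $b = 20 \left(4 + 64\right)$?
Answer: $-13752$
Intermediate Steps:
$b = 1360$ ($b = 20 \cdot 68 = 1360$)
$E{\left(J \right)} = 222 + 6 J$ ($E{\left(J \right)} = - 6 \left(-37 - J\right) = 222 + 6 J$)
$\left(E{\left(\left(7 + 5\right) \left(\left(-3 + 5\right) + 5\right) \right)} - 17530\right) + \left(b + 1692\right) = \left(\left(222 + 6 \left(7 + 5\right) \left(\left(-3 + 5\right) + 5\right)\right) - 17530\right) + \left(1360 + 1692\right) = \left(\left(222 + 6 \cdot 12 \left(2 + 5\right)\right) - 17530\right) + 3052 = \left(\left(222 + 6 \cdot 12 \cdot 7\right) - 17530\right) + 3052 = \left(\left(222 + 6 \cdot 84\right) - 17530\right) + 3052 = \left(\left(222 + 504\right) - 17530\right) + 3052 = \left(726 - 17530\right) + 3052 = -16804 + 3052 = -13752$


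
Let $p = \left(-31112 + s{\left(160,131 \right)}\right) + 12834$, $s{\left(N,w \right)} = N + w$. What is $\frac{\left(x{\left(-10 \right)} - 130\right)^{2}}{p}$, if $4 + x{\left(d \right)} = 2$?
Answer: $- \frac{17424}{17987} \approx -0.9687$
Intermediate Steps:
$x{\left(d \right)} = -2$ ($x{\left(d \right)} = -4 + 2 = -2$)
$p = -17987$ ($p = \left(-31112 + \left(160 + 131\right)\right) + 12834 = \left(-31112 + 291\right) + 12834 = -30821 + 12834 = -17987$)
$\frac{\left(x{\left(-10 \right)} - 130\right)^{2}}{p} = \frac{\left(-2 - 130\right)^{2}}{-17987} = \left(-132\right)^{2} \left(- \frac{1}{17987}\right) = 17424 \left(- \frac{1}{17987}\right) = - \frac{17424}{17987}$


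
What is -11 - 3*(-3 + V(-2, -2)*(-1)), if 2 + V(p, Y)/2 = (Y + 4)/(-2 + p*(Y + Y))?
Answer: -12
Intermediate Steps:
V(p, Y) = -4 + 2*(4 + Y)/(-2 + 2*Y*p) (V(p, Y) = -4 + 2*((Y + 4)/(-2 + p*(Y + Y))) = -4 + 2*((4 + Y)/(-2 + p*(2*Y))) = -4 + 2*((4 + Y)/(-2 + 2*Y*p)) = -4 + 2*(4 + Y)/(-2 + 2*Y*p))
-11 - 3*(-3 + V(-2, -2)*(-1)) = -11 - 3*(-3 + ((8 - 2 - 4*(-2)*(-2))/(-1 - 2*(-2)))*(-1)) = -11 - 3*(-3 + ((8 - 2 - 16)/(-1 + 4))*(-1)) = -11 - 3*(-3 + (-10/3)*(-1)) = -11 - 3*(-3 + ((1/3)*(-10))*(-1)) = -11 - 3*(-3 - 10/3*(-1)) = -11 - 3*(-3 + 10/3) = -11 - 3*1/3 = -11 - 1 = -12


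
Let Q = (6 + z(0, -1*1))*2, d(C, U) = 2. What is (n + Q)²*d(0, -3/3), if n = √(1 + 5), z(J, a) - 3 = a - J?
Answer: 524 + 64*√6 ≈ 680.77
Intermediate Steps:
z(J, a) = 3 + a - J (z(J, a) = 3 + (a - J) = 3 + a - J)
n = √6 ≈ 2.4495
Q = 16 (Q = (6 + (3 - 1*1 - 1*0))*2 = (6 + (3 - 1 + 0))*2 = (6 + 2)*2 = 8*2 = 16)
(n + Q)²*d(0, -3/3) = (√6 + 16)²*2 = (16 + √6)²*2 = 2*(16 + √6)²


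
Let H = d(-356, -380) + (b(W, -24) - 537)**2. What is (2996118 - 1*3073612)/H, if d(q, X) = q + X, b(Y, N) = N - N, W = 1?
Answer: -77494/287633 ≈ -0.26942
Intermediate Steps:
b(Y, N) = 0
d(q, X) = X + q
H = 287633 (H = (-380 - 356) + (0 - 537)**2 = -736 + (-537)**2 = -736 + 288369 = 287633)
(2996118 - 1*3073612)/H = (2996118 - 1*3073612)/287633 = (2996118 - 3073612)*(1/287633) = -77494*1/287633 = -77494/287633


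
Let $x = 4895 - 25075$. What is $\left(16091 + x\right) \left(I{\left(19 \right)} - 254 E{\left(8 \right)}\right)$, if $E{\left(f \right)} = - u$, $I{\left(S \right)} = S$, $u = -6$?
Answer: $6153945$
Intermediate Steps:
$x = -20180$ ($x = 4895 - 25075 = -20180$)
$E{\left(f \right)} = 6$ ($E{\left(f \right)} = \left(-1\right) \left(-6\right) = 6$)
$\left(16091 + x\right) \left(I{\left(19 \right)} - 254 E{\left(8 \right)}\right) = \left(16091 - 20180\right) \left(19 - 1524\right) = - 4089 \left(19 - 1524\right) = \left(-4089\right) \left(-1505\right) = 6153945$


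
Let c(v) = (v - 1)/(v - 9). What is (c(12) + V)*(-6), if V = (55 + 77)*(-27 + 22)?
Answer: 3938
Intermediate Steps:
c(v) = (-1 + v)/(-9 + v)
V = -660 (V = 132*(-5) = -660)
(c(12) + V)*(-6) = ((-1 + 12)/(-9 + 12) - 660)*(-6) = (11/3 - 660)*(-6) = -1969/3*(-6) = 3938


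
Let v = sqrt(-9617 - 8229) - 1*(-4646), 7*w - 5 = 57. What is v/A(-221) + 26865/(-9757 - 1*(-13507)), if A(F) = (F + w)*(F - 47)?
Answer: 18022817/2487375 + 7*I*sqrt(17846)/397980 ≈ 7.2457 + 0.0023497*I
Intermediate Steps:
w = 62/7 (w = 5/7 + (1/7)*57 = 5/7 + 57/7 = 62/7 ≈ 8.8571)
A(F) = (-47 + F)*(62/7 + F) (A(F) = (F + 62/7)*(F - 47) = (62/7 + F)*(-47 + F) = (-47 + F)*(62/7 + F))
v = 4646 + I*sqrt(17846) (v = sqrt(-17846) + 4646 = I*sqrt(17846) + 4646 = 4646 + I*sqrt(17846) ≈ 4646.0 + 133.59*I)
v/A(-221) + 26865/(-9757 - 1*(-13507)) = (4646 + I*sqrt(17846))/(-2914/7 + (-221)**2 - 267/7*(-221)) + 26865/(-9757 - 1*(-13507)) = (4646 + I*sqrt(17846))/(-2914/7 + 48841 + 59007/7) + 26865/(-9757 + 13507) = (4646 + I*sqrt(17846))/(397980/7) + 26865/3750 = (4646 + I*sqrt(17846))*(7/397980) + 26865*(1/3750) = (16261/198990 + 7*I*sqrt(17846)/397980) + 1791/250 = 18022817/2487375 + 7*I*sqrt(17846)/397980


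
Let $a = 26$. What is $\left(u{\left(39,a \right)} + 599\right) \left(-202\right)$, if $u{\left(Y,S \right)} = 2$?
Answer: $-121402$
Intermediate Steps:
$\left(u{\left(39,a \right)} + 599\right) \left(-202\right) = \left(2 + 599\right) \left(-202\right) = 601 \left(-202\right) = -121402$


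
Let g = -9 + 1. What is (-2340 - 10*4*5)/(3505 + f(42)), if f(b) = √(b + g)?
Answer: -8902700/12284991 + 2540*√34/12284991 ≈ -0.72348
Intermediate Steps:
g = -8
f(b) = √(-8 + b) (f(b) = √(b - 8) = √(-8 + b))
(-2340 - 10*4*5)/(3505 + f(42)) = (-2340 - 10*4*5)/(3505 + √(-8 + 42)) = (-2340 - 40*5)/(3505 + √34) = (-2340 - 200)/(3505 + √34) = -2540/(3505 + √34)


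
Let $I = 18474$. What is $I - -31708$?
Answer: $50182$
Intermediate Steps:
$I - -31708 = 18474 - -31708 = 18474 + 31708 = 50182$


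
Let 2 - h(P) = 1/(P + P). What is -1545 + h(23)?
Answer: -70979/46 ≈ -1543.0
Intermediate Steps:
h(P) = 2 - 1/(2*P) (h(P) = 2 - 1/(P + P) = 2 - 1/(2*P))
-1545 + h(23) = -1545 + (2 - ½/23) = -1545 + (2 - ½*1/23) = -1545 + (2 - 1/46) = -1545 + 91/46 = -70979/46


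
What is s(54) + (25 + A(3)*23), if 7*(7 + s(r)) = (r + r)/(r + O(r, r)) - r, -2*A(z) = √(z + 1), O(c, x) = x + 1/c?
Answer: -513305/40831 ≈ -12.571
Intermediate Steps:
A(z) = -√(1 + z)/2 (A(z) = -√(z + 1)/2 = -√(1 + z)/2)
s(r) = -7 - r/7 + 2*r/(7*(1/r + 2*r)) (s(r) = -7 + ((r + r)/(r + (r + 1/r)) - r)/7 = -7 + ((2*r)/(1/r + 2*r) - r)/7 = -7 + (2*r/(1/r + 2*r) - r)/7 = -7 + (-r + 2*r/(1/r + 2*r))/7 = -7 + (-r/7 + 2*r/(7*(1/r + 2*r))) = -7 - r/7 + 2*r/(7*(1/r + 2*r)))
s(54) + (25 + A(3)*23) = (-49 - 1*54 - 96*54² - 2*54³)/(7*(1 + 2*54²)) + (25 - √(1 + 3)/2*23) = (-49 - 54 - 96*2916 - 2*157464)/(7*(1 + 2*2916)) + (25 - √4/2*23) = (-49 - 54 - 279936 - 314928)/(7*(1 + 5832)) + (25 - ½*2*23) = (⅐)*(-594967)/5833 + (25 - 1*23) = (⅐)*(1/5833)*(-594967) + (25 - 23) = -594967/40831 + 2 = -513305/40831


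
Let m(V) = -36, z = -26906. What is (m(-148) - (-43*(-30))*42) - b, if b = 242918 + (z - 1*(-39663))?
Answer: -309891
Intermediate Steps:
b = 255675 (b = 242918 + (-26906 - 1*(-39663)) = 242918 + (-26906 + 39663) = 242918 + 12757 = 255675)
(m(-148) - (-43*(-30))*42) - b = (-36 - (-43*(-30))*42) - 1*255675 = (-36 - 1290*42) - 255675 = (-36 - 1*54180) - 255675 = (-36 - 54180) - 255675 = -54216 - 255675 = -309891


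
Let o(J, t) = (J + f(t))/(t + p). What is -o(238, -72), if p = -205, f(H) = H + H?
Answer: 94/277 ≈ 0.33935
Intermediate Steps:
f(H) = 2*H
o(J, t) = (J + 2*t)/(-205 + t) (o(J, t) = (J + 2*t)/(t - 205) = (J + 2*t)/(-205 + t))
-o(238, -72) = -(238 + 2*(-72))/(-205 - 72) = -(238 - 144)/(-277) = -(-1)*94/277 = -1*(-94/277) = 94/277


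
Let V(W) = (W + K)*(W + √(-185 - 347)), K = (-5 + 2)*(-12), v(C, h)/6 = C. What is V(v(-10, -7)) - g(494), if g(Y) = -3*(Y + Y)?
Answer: 4404 - 48*I*√133 ≈ 4404.0 - 553.56*I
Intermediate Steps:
v(C, h) = 6*C
K = 36 (K = -3*(-12) = 36)
V(W) = (36 + W)*(W + 2*I*√133) (V(W) = (W + 36)*(W + √(-185 - 347)) = (36 + W)*(W + √(-532)) = (36 + W)*(W + 2*I*√133))
g(Y) = -6*Y
V(v(-10, -7)) - g(494) = ((6*(-10))² + 36*(6*(-10)) + 72*I*√133 + 2*I*(6*(-10))*√133) - (-6)*494 = ((-60)² + 36*(-60) + 72*I*√133 + 2*I*(-60)*√133) - 1*(-2964) = (3600 - 2160 + 72*I*√133 - 120*I*√133) + 2964 = (1440 - 48*I*√133) + 2964 = 4404 - 48*I*√133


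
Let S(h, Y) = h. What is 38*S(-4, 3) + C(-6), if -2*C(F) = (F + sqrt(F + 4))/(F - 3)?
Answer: -457/3 + I*sqrt(2)/18 ≈ -152.33 + 0.078567*I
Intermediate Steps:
C(F) = -(F + sqrt(4 + F))/(2*(-3 + F)) (C(F) = -(F + sqrt(F + 4))/(2*(F - 3)) = -(F + sqrt(4 + F))/(2*(-3 + F)))
38*S(-4, 3) + C(-6) = 38*(-4) + (-1*(-6) - sqrt(4 - 6))/(2*(-3 - 6)) = -152 + (1/2)*(6 - sqrt(-2))/(-9) = -152 + (1/2)*(-1/9)*(6 - I*sqrt(2)) = -152 + (-1/3 + I*sqrt(2)/18) = -457/3 + I*sqrt(2)/18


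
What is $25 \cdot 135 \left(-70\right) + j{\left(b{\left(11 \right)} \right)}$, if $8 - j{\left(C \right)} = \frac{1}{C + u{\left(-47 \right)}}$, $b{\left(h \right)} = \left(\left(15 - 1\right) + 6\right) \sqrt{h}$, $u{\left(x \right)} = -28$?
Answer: $- \frac{213562775}{904} - \frac{5 \sqrt{11}}{904} \approx -2.3624 \cdot 10^{5}$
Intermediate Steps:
$b{\left(h \right)} = 20 \sqrt{h}$ ($b{\left(h \right)} = \left(14 + 6\right) \sqrt{h} = 20 \sqrt{h}$)
$j{\left(C \right)} = 8 - \frac{1}{-28 + C}$ ($j{\left(C \right)} = 8 - \frac{1}{C - 28} = 8 - \frac{1}{-28 + C}$)
$25 \cdot 135 \left(-70\right) + j{\left(b{\left(11 \right)} \right)} = 25 \cdot 135 \left(-70\right) + \frac{-225 + 8 \cdot 20 \sqrt{11}}{-28 + 20 \sqrt{11}} = 3375 \left(-70\right) + \frac{-225 + 160 \sqrt{11}}{-28 + 20 \sqrt{11}} = -236250 + \frac{-225 + 160 \sqrt{11}}{-28 + 20 \sqrt{11}}$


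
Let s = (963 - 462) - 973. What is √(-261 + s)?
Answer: I*√733 ≈ 27.074*I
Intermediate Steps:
s = -472 (s = 501 - 973 = -472)
√(-261 + s) = √(-261 - 472) = √(-733) = I*√733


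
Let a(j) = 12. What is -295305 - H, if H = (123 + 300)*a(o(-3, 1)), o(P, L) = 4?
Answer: -300381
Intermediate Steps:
H = 5076 (H = (123 + 300)*12 = 423*12 = 5076)
-295305 - H = -295305 - 1*5076 = -295305 - 5076 = -300381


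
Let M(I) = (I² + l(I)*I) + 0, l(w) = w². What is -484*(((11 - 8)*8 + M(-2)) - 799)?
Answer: 377036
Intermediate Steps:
M(I) = I² + I³ (M(I) = (I² + I²*I) + 0 = (I² + I³) + 0 = I² + I³)
-484*(((11 - 8)*8 + M(-2)) - 799) = -484*(((11 - 8)*8 + (-2)²*(1 - 2)) - 799) = -484*((3*8 + 4*(-1)) - 799) = -484*((24 - 4) - 799) = -484*(20 - 799) = -484*(-779) = 377036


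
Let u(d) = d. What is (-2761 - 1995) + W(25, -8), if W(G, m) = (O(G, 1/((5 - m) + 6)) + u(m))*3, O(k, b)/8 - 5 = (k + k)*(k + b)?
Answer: 482660/19 ≈ 25403.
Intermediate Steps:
O(k, b) = 40 + 16*k*(b + k) (O(k, b) = 40 + 8*((k + k)*(k + b)) = 40 + 8*((2*k)*(b + k)) = 40 + 8*(2*k*(b + k)) = 40 + 16*k*(b + k))
W(G, m) = 120 + 3*m + 48*G² + 48*G/(11 - m) (W(G, m) = ((40 + 16*G² + 16*G/((5 - m) + 6)) + m)*3 = ((40 + 16*G² + 16*G/(11 - m)) + m)*3 = (40 + m + 16*G² + 16*G/(11 - m))*3 = 120 + 3*m + 48*G² + 48*G/(11 - m))
(-2761 - 1995) + W(25, -8) = (-2761 - 1995) + 3*(-16*25 - 8*(-11 - 8) + 8*(-11 - 8)*(5 + 2*25²))/(-11 - 8) = -4756 + 3*(-400 - 8*(-19) + 8*(-19)*(5 + 2*625))/(-19) = -4756 + 3*(-1/19)*(-400 + 152 + 8*(-19)*(5 + 1250)) = -4756 + 3*(-1/19)*(-400 + 152 + 8*(-19)*1255) = -4756 + 3*(-1/19)*(-400 + 152 - 190760) = -4756 + 3*(-1/19)*(-191008) = -4756 + 573024/19 = 482660/19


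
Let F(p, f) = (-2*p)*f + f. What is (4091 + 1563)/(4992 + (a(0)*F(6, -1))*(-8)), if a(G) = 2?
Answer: 2827/2408 ≈ 1.1740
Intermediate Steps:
F(p, f) = f - 2*f*p (F(p, f) = -2*f*p + f = f - 2*f*p)
(4091 + 1563)/(4992 + (a(0)*F(6, -1))*(-8)) = (4091 + 1563)/(4992 + (2*(-(1 - 2*6)))*(-8)) = 5654/(4992 + (2*(-(1 - 12)))*(-8)) = 5654/(4992 + (2*(-1*(-11)))*(-8)) = 5654/(4992 + (2*11)*(-8)) = 5654/(4992 + 22*(-8)) = 5654/(4992 - 176) = 5654/4816 = 5654*(1/4816) = 2827/2408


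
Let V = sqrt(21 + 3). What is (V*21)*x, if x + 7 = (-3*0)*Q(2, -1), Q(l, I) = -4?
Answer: -294*sqrt(6) ≈ -720.15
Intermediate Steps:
x = -7 (x = -7 - 3*0*(-4) = -7 + 0*(-4) = -7 + 0 = -7)
V = 2*sqrt(6) (V = sqrt(24) = 2*sqrt(6) ≈ 4.8990)
(V*21)*x = ((2*sqrt(6))*21)*(-7) = (42*sqrt(6))*(-7) = -294*sqrt(6)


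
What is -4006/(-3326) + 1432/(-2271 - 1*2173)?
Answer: 1629979/1847593 ≈ 0.88222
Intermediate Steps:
-4006/(-3326) + 1432/(-2271 - 1*2173) = -4006*(-1/3326) + 1432/(-2271 - 2173) = 2003/1663 + 1432/(-4444) = 2003/1663 + 1432*(-1/4444) = 2003/1663 - 358/1111 = 1629979/1847593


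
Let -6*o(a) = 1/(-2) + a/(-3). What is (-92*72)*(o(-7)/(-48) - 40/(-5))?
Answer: -318205/6 ≈ -53034.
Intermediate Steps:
o(a) = 1/12 + a/18 (o(a) = -(1/(-2) + a/(-3))/6 = -(1*(-½) + a*(-⅓))/6 = -(-½ - a/3)/6 = 1/12 + a/18)
(-92*72)*(o(-7)/(-48) - 40/(-5)) = (-92*72)*((1/12 + (1/18)*(-7))/(-48) - 40/(-5)) = -6624*((1/12 - 7/18)*(-1/48) - 40*(-⅕)) = -6624*(-11/36*(-1/48) + 8) = -6624*(11/1728 + 8) = -6624*13835/1728 = -318205/6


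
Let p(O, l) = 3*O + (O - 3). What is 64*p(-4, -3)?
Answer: -1216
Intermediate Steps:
p(O, l) = -3 + 4*O (p(O, l) = 3*O + (-3 + O) = -3 + 4*O)
64*p(-4, -3) = 64*(-3 + 4*(-4)) = 64*(-3 - 16) = 64*(-19) = -1216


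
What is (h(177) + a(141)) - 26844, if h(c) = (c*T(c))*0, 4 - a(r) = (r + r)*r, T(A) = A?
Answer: -66602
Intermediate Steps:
a(r) = 4 - 2*r² (a(r) = 4 - (r + r)*r = 4 - 2*r*r = 4 - 2*r²)
h(c) = 0 (h(c) = (c*c)*0 = c²*0 = 0)
(h(177) + a(141)) - 26844 = (0 + (4 - 2*141²)) - 26844 = (0 + (4 - 2*19881)) - 26844 = (0 + (4 - 39762)) - 26844 = (0 - 39758) - 26844 = -39758 - 26844 = -66602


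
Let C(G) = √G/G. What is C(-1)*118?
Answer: -118*I ≈ -118.0*I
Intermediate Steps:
C(G) = G^(-½)
C(-1)*118 = 118/√(-1) = -I*118 = -118*I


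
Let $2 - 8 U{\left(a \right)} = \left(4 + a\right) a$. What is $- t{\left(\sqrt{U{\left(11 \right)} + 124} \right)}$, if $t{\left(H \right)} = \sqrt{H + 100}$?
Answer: $- \frac{\sqrt{400 + \sqrt{1658}}}{2} \approx -10.497$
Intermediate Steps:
$U{\left(a \right)} = \frac{1}{4} - \frac{a \left(4 + a\right)}{8}$ ($U{\left(a \right)} = \frac{1}{4} - \frac{\left(4 + a\right) a}{8} = \frac{1}{4} - \frac{a \left(4 + a\right)}{8}$)
$t{\left(H \right)} = \sqrt{100 + H}$
$- t{\left(\sqrt{U{\left(11 \right)} + 124} \right)} = - \sqrt{100 + \sqrt{\left(\frac{1}{4} - \frac{11}{2} - \frac{11^{2}}{8}\right) + 124}} = - \sqrt{100 + \sqrt{\left(\frac{1}{4} - \frac{11}{2} - \frac{121}{8}\right) + 124}} = - \sqrt{100 + \sqrt{- \frac{163}{8} + 124}} = - \sqrt{100 + \sqrt{\frac{829}{8}}} = - \sqrt{100 + \frac{\sqrt{1658}}{4}}$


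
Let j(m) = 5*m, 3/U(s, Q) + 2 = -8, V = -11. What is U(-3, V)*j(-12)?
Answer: 18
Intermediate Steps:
U(s, Q) = -3/10 (U(s, Q) = 3/(-2 - 8) = 3/(-10) = 3*(-⅒) = -3/10)
U(-3, V)*j(-12) = -3*(-12)/2 = -3/10*(-60) = 18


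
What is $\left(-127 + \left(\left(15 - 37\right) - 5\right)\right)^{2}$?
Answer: $23716$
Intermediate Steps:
$\left(-127 + \left(\left(15 - 37\right) - 5\right)\right)^{2} = \left(-127 - 27\right)^{2} = \left(-154\right)^{2} = 23716$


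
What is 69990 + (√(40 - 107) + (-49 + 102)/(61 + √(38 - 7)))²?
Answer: 238022274917/3404025 - 171349*√31/6808050 - 53*I*√2077/1845 + 3233*I*√67/1845 ≈ 69924.0 + 13.034*I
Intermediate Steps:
69990 + (√(40 - 107) + (-49 + 102)/(61 + √(38 - 7)))² = 69990 + (√(-67) + 53/(61 + √31))² = 69990 + (I*√67 + 53/(61 + √31))² = 69990 + (53/(61 + √31) + I*√67)²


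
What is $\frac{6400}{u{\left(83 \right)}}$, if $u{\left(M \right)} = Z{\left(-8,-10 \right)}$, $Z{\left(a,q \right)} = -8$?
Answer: $-800$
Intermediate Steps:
$u{\left(M \right)} = -8$
$\frac{6400}{u{\left(83 \right)}} = \frac{6400}{-8} = 6400 \left(- \frac{1}{8}\right) = -800$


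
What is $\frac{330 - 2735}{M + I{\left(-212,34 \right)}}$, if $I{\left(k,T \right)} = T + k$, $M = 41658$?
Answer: $- \frac{481}{8296} \approx -0.05798$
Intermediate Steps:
$\frac{330 - 2735}{M + I{\left(-212,34 \right)}} = \frac{330 - 2735}{41658 + \left(34 - 212\right)} = - \frac{2405}{41658 - 178} = - \frac{2405}{41480} = \left(-2405\right) \frac{1}{41480} = - \frac{481}{8296}$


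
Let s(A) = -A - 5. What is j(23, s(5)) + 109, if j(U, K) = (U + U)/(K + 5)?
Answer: 499/5 ≈ 99.800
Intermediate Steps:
s(A) = -5 - A
j(U, K) = 2*U/(5 + K) (j(U, K) = (2*U)/(5 + K) = 2*U/(5 + K))
j(23, s(5)) + 109 = 2*23/(5 + (-5 - 1*5)) + 109 = 2*23/(5 + (-5 - 5)) + 109 = 2*23/(5 - 10) + 109 = 2*23/(-5) + 109 = 2*23*(-⅕) + 109 = -46/5 + 109 = 499/5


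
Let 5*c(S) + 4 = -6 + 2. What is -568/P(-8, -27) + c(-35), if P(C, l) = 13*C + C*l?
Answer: -467/70 ≈ -6.6714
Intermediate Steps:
c(S) = -8/5 (c(S) = -⅘ + (-6 + 2)/5 = -⅘ + (⅕)*(-4) = -⅘ - ⅘ = -8/5)
-568/P(-8, -27) + c(-35) = -568*(-1/(8*(13 - 27))) - 8/5 = -568/((-8*(-14))) - 8/5 = -568/112 - 8/5 = -568*1/112 - 8/5 = -71/14 - 8/5 = -467/70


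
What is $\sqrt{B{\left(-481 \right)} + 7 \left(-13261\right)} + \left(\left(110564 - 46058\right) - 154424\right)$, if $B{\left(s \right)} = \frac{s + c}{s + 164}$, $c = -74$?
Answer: $-89918 + \frac{26 i \sqrt{13798693}}{317} \approx -89918.0 + 304.67 i$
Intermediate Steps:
$B{\left(s \right)} = \frac{-74 + s}{164 + s}$ ($B{\left(s \right)} = \frac{s - 74}{s + 164} = \frac{-74 + s}{164 + s}$)
$\sqrt{B{\left(-481 \right)} + 7 \left(-13261\right)} + \left(\left(110564 - 46058\right) - 154424\right) = \sqrt{\frac{-74 - 481}{164 - 481} + 7 \left(-13261\right)} + \left(\left(110564 - 46058\right) - 154424\right) = \sqrt{\frac{1}{-317} \left(-555\right) - 92827} + \left(\left(110564 - 46058\right) - 154424\right) = \sqrt{\left(- \frac{1}{317}\right) \left(-555\right) - 92827} + \left(\left(110564 - 46058\right) - 154424\right) = \sqrt{\frac{555}{317} - 92827} + \left(64506 - 154424\right) = \sqrt{- \frac{29425604}{317}} - 89918 = \frac{26 i \sqrt{13798693}}{317} - 89918 = -89918 + \frac{26 i \sqrt{13798693}}{317}$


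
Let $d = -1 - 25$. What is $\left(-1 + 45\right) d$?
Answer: $-1144$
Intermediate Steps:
$d = -26$ ($d = -1 - 25 = -26$)
$\left(-1 + 45\right) d = \left(-1 + 45\right) \left(-26\right) = 44 \left(-26\right) = -1144$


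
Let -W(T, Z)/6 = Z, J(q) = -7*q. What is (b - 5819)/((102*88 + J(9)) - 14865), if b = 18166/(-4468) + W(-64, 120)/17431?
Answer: 75585587893/77258654336 ≈ 0.97834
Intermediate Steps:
W(T, Z) = -6*Z
b = -159934253/38940854 (b = 18166/(-4468) - 6*120/17431 = 18166*(-1/4468) - 720*1/17431 = -9083/2234 - 720/17431 = -159934253/38940854 ≈ -4.1071)
(b - 5819)/((102*88 + J(9)) - 14865) = (-159934253/38940854 - 5819)/((102*88 - 7*9) - 14865) = -226756763679/(38940854*((8976 - 63) - 14865)) = -226756763679/(38940854*(8913 - 14865)) = -226756763679/38940854/(-5952) = -226756763679/38940854*(-1/5952) = 75585587893/77258654336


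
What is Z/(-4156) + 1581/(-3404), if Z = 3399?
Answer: -1133802/884189 ≈ -1.2823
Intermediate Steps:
Z/(-4156) + 1581/(-3404) = 3399/(-4156) + 1581/(-3404) = 3399*(-1/4156) + 1581*(-1/3404) = -3399/4156 - 1581/3404 = -1133802/884189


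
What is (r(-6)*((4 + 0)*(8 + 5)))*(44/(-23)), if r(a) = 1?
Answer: -2288/23 ≈ -99.478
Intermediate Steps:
(r(-6)*((4 + 0)*(8 + 5)))*(44/(-23)) = (1*((4 + 0)*(8 + 5)))*(44/(-23)) = (1*(4*13))*(44*(-1/23)) = (1*52)*(-44/23) = 52*(-44/23) = -2288/23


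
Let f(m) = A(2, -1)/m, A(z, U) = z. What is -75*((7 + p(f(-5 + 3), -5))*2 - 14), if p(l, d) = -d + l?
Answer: -600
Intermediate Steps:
f(m) = 2/m
p(l, d) = l - d
-75*((7 + p(f(-5 + 3), -5))*2 - 14) = -75*((7 + (2/(-5 + 3) - 1*(-5)))*2 - 14) = -75*((7 + (2/(-2) + 5))*2 - 14) = -75*((7 + (2*(-½) + 5))*2 - 14) = -75*((7 + (-1 + 5))*2 - 14) = -75*((7 + 4)*2 - 14) = -75*(11*2 - 14) = -75*(22 - 14) = -75*8 = -600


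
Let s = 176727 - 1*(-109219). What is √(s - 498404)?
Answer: I*√212458 ≈ 460.93*I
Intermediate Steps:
s = 285946 (s = 176727 + 109219 = 285946)
√(s - 498404) = √(285946 - 498404) = √(-212458) = I*√212458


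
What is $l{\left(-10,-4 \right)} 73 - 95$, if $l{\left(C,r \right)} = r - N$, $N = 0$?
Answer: $-387$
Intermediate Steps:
$l{\left(C,r \right)} = r$ ($l{\left(C,r \right)} = r - 0 = r + 0 = r$)
$l{\left(-10,-4 \right)} 73 - 95 = \left(-4\right) 73 - 95 = -292 - 95 = -387$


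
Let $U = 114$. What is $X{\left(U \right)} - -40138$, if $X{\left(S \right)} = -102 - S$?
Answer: $39922$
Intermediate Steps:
$X{\left(U \right)} - -40138 = \left(-102 - 114\right) - -40138 = \left(-102 - 114\right) + 40138 = -216 + 40138 = 39922$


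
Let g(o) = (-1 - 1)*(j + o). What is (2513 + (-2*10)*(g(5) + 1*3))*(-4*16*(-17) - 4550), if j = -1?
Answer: -9046206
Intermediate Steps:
g(o) = 2 - 2*o (g(o) = (-1 - 1)*(-1 + o) = -2*(-1 + o) = 2 - 2*o)
(2513 + (-2*10)*(g(5) + 1*3))*(-4*16*(-17) - 4550) = (2513 + (-2*10)*((2 - 2*5) + 1*3))*(-4*16*(-17) - 4550) = (2513 - 20*((2 - 10) + 3))*(-64*(-17) - 4550) = (2513 - 20*(-8 + 3))*(1088 - 4550) = (2513 - 20*(-5))*(-3462) = (2513 + 100)*(-3462) = 2613*(-3462) = -9046206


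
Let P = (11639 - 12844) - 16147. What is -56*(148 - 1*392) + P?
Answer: -3688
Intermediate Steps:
P = -17352 (P = -1205 - 16147 = -17352)
-56*(148 - 1*392) + P = -56*(148 - 1*392) - 17352 = -56*(148 - 392) - 17352 = -56*(-244) - 17352 = 13664 - 17352 = -3688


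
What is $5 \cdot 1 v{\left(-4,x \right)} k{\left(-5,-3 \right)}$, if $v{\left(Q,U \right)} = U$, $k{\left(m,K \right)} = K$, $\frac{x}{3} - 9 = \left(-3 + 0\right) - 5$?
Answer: $-45$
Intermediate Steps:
$x = 3$ ($x = 27 + 3 \left(\left(-3 + 0\right) - 5\right) = 27 + 3 \left(-3 - 5\right) = 27 + 3 \left(-8\right) = 27 - 24 = 3$)
$5 \cdot 1 v{\left(-4,x \right)} k{\left(-5,-3 \right)} = 5 \cdot 1 \cdot 3 \left(-3\right) = 5 \cdot 3 \left(-3\right) = 15 \left(-3\right) = -45$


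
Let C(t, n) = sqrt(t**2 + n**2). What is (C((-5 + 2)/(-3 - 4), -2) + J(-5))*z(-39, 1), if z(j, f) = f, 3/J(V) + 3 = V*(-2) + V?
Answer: 3/2 + sqrt(205)/7 ≈ 3.5454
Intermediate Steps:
J(V) = 3/(-3 - V) (J(V) = 3/(-3 + (V*(-2) + V)) = 3/(-3 + (-2*V + V)) = 3/(-3 - V))
C(t, n) = sqrt(n**2 + t**2)
(C((-5 + 2)/(-3 - 4), -2) + J(-5))*z(-39, 1) = (sqrt((-2)**2 + ((-5 + 2)/(-3 - 4))**2) - 3/(3 - 5))*1 = (sqrt(4 + (-3/(-7))**2) - 3/(-2))*1 = (sqrt(4 + (-3*(-1/7))**2) - 3*(-1/2))*1 = (sqrt(4 + (3/7)**2) + 3/2)*1 = (sqrt(4 + 9/49) + 3/2)*1 = (sqrt(205/49) + 3/2)*1 = (sqrt(205)/7 + 3/2)*1 = (3/2 + sqrt(205)/7)*1 = 3/2 + sqrt(205)/7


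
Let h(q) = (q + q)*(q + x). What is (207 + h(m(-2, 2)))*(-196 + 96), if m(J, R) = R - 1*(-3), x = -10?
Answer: -15700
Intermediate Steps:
m(J, R) = 3 + R (m(J, R) = R + 3 = 3 + R)
h(q) = 2*q*(-10 + q) (h(q) = (q + q)*(q - 10) = (2*q)*(-10 + q) = 2*q*(-10 + q))
(207 + h(m(-2, 2)))*(-196 + 96) = (207 + 2*(3 + 2)*(-10 + (3 + 2)))*(-196 + 96) = (207 + 2*5*(-10 + 5))*(-100) = (207 + 2*5*(-5))*(-100) = (207 - 50)*(-100) = 157*(-100) = -15700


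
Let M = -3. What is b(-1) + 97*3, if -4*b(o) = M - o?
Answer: 583/2 ≈ 291.50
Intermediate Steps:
b(o) = 3/4 + o/4 (b(o) = -(-3 - o)/4 = 3/4 + o/4)
b(-1) + 97*3 = (3/4 + (1/4)*(-1)) + 97*3 = (3/4 - 1/4) + 291 = 1/2 + 291 = 583/2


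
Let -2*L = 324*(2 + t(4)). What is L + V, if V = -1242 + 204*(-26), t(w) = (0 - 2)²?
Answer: -7518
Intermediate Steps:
t(w) = 4 (t(w) = (-2)² = 4)
V = -6546 (V = -1242 - 5304 = -6546)
L = -972 (L = -162*(2 + 4) = -162*6 = -½*1944 = -972)
L + V = -972 - 6546 = -7518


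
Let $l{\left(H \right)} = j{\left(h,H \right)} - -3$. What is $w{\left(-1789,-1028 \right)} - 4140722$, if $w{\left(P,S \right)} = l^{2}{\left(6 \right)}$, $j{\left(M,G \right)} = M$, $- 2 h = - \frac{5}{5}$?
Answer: $- \frac{16562839}{4} \approx -4.1407 \cdot 10^{6}$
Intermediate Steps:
$h = \frac{1}{2}$ ($h = - \frac{\left(-5\right) \frac{1}{5}}{2} = \left(- \frac{1}{2}\right) \left(-1\right) = \frac{1}{2} \approx 0.5$)
$l{\left(H \right)} = \frac{7}{2}$ ($l{\left(H \right)} = \frac{1}{2} - -3 = \frac{1}{2} + 3 = \frac{7}{2}$)
$w{\left(P,S \right)} = \frac{49}{4}$ ($w{\left(P,S \right)} = \left(\frac{7}{2}\right)^{2} = \frac{49}{4}$)
$w{\left(-1789,-1028 \right)} - 4140722 = \frac{49}{4} - 4140722 = - \frac{16562839}{4}$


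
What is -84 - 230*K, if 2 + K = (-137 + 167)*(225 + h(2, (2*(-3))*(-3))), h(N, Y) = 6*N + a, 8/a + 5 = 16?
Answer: -18039364/11 ≈ -1.6399e+6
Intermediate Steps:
a = 8/11 (a = 8/(-5 + 16) = 8/11 ≈ 0.72727)
h(N, Y) = 8/11 + 6*N (h(N, Y) = 6*N + 8/11 = 8/11 + 6*N)
K = 78428/11 (K = -2 + (-137 + 167)*(225 + (8/11 + 6*2)) = -2 + 30*(225 + (8/11 + 12)) = -2 + 30*(225 + 140/11) = -2 + 30*(2615/11) = -2 + 78450/11 = 78428/11 ≈ 7129.8)
-84 - 230*K = -84 - 230*78428/11 = -84 - 18038440/11 = -18039364/11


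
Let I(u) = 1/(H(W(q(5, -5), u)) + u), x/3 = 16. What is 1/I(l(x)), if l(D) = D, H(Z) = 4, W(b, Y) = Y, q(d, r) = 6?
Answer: 52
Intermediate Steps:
x = 48 (x = 3*16 = 48)
I(u) = 1/(4 + u)
1/I(l(x)) = 1/(1/(4 + 48)) = 1/(1/52) = 52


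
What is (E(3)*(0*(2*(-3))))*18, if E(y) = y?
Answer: 0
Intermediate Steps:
(E(3)*(0*(2*(-3))))*18 = (3*(0*(2*(-3))))*18 = (3*(0*(-6)))*18 = (3*0)*18 = 0*18 = 0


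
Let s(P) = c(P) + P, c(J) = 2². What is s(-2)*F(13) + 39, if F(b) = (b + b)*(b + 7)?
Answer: 1079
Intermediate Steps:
c(J) = 4
s(P) = 4 + P
F(b) = 2*b*(7 + b) (F(b) = (2*b)*(7 + b) = 2*b*(7 + b))
s(-2)*F(13) + 39 = (4 - 2)*(2*13*(7 + 13)) + 39 = 2*(2*13*20) + 39 = 2*520 + 39 = 1040 + 39 = 1079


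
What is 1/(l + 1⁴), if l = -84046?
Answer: -1/84045 ≈ -1.1898e-5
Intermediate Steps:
1/(l + 1⁴) = 1/(-84046 + 1⁴) = 1/(-84046 + 1) = 1/(-84045) = -1/84045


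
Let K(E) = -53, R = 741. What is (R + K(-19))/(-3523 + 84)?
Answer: -688/3439 ≈ -0.20006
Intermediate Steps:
(R + K(-19))/(-3523 + 84) = (741 - 53)/(-3523 + 84) = 688/(-3439) = 688*(-1/3439) = -688/3439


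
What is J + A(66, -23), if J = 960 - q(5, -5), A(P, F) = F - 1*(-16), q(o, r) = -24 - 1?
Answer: 978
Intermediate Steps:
q(o, r) = -25
A(P, F) = 16 + F (A(P, F) = F + 16 = 16 + F)
J = 985 (J = 960 - 1*(-25) = 960 + 25 = 985)
J + A(66, -23) = 985 + (16 - 23) = 985 - 7 = 978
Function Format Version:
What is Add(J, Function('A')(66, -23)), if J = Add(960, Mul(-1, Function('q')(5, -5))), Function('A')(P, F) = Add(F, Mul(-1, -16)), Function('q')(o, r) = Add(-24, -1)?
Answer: 978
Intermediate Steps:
Function('q')(o, r) = -25
Function('A')(P, F) = Add(16, F) (Function('A')(P, F) = Add(F, 16) = Add(16, F))
J = 985 (J = Add(960, Mul(-1, -25)) = Add(960, 25) = 985)
Add(J, Function('A')(66, -23)) = Add(985, Add(16, -23)) = Add(985, -7) = 978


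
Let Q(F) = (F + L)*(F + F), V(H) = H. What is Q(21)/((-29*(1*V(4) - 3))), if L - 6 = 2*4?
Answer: -1470/29 ≈ -50.690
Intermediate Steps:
L = 14 (L = 6 + 2*4 = 6 + 8 = 14)
Q(F) = 2*F*(14 + F) (Q(F) = (F + 14)*(F + F) = (14 + F)*(2*F) = 2*F*(14 + F))
Q(21)/((-29*(1*V(4) - 3))) = (2*21*(14 + 21))/((-29*(1*4 - 3))) = (2*21*35)/((-29*(4 - 3))) = 1470/((-29)) = 1470/((-1*29)) = 1470/(-29) = 1470*(-1/29) = -1470/29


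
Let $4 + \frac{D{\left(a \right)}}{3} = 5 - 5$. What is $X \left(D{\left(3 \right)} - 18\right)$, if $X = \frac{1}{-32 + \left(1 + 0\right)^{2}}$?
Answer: $\frac{30}{31} \approx 0.96774$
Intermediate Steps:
$D{\left(a \right)} = -12$ ($D{\left(a \right)} = -12 + 3 \left(5 - 5\right) = -12 + 3 \cdot 0 = -12 + 0 = -12$)
$X = - \frac{1}{31}$ ($X = \frac{1}{-32 + 1^{2}} = \frac{1}{-32 + 1} = \frac{1}{-31} = - \frac{1}{31} \approx -0.032258$)
$X \left(D{\left(3 \right)} - 18\right) = - \frac{-12 - 18}{31} = \left(- \frac{1}{31}\right) \left(-30\right) = \frac{30}{31}$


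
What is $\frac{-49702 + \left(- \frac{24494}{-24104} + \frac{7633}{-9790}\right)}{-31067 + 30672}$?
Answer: $\frac{2932132674473}{23302843300} \approx 125.83$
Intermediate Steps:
$\frac{-49702 + \left(- \frac{24494}{-24104} + \frac{7633}{-9790}\right)}{-31067 + 30672} = \frac{-49702 + \left(\left(-24494\right) \left(- \frac{1}{24104}\right) + 7633 \left(- \frac{1}{9790}\right)\right)}{-395} = \left(-49702 + \left(\frac{12247}{12052} - \frac{7633}{9790}\right)\right) \left(- \frac{1}{395}\right) = \left(-49702 + \frac{13952607}{58994540}\right) \left(- \frac{1}{395}\right) = \left(- \frac{2932132674473}{58994540}\right) \left(- \frac{1}{395}\right) = \frac{2932132674473}{23302843300}$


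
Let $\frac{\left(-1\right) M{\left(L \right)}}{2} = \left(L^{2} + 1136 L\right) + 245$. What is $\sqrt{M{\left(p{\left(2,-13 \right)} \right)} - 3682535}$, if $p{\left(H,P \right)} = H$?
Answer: $i \sqrt{3687577} \approx 1920.3 i$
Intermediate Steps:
$M{\left(L \right)} = -490 - 2272 L - 2 L^{2}$ ($M{\left(L \right)} = - 2 \left(\left(L^{2} + 1136 L\right) + 245\right) = - 2 \left(245 + L^{2} + 1136 L\right) = -490 - 2272 L - 2 L^{2}$)
$\sqrt{M{\left(p{\left(2,-13 \right)} \right)} - 3682535} = \sqrt{\left(-490 - 4544 - 2 \cdot 2^{2}\right) - 3682535} = \sqrt{\left(-490 - 4544 - 8\right) - 3682535} = \sqrt{-5042 - 3682535} = \sqrt{-3687577} = i \sqrt{3687577}$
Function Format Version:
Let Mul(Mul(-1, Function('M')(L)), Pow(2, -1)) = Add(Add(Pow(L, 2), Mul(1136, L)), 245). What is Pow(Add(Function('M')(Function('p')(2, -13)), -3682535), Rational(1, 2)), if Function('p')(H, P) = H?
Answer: Mul(I, Pow(3687577, Rational(1, 2))) ≈ Mul(1920.3, I)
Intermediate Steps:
Function('M')(L) = Add(-490, Mul(-2272, L), Mul(-2, Pow(L, 2))) (Function('M')(L) = Mul(-2, Add(Add(Pow(L, 2), Mul(1136, L)), 245)) = Mul(-2, Add(245, Pow(L, 2), Mul(1136, L))) = Add(-490, Mul(-2272, L), Mul(-2, Pow(L, 2))))
Pow(Add(Function('M')(Function('p')(2, -13)), -3682535), Rational(1, 2)) = Pow(Add(Add(-490, Mul(-2272, 2), Mul(-2, Pow(2, 2))), -3682535), Rational(1, 2)) = Pow(Add(Add(-490, -4544, Mul(-2, 4)), -3682535), Rational(1, 2)) = Pow(Add(Add(-490, -4544, -8), -3682535), Rational(1, 2)) = Pow(Add(-5042, -3682535), Rational(1, 2)) = Pow(-3687577, Rational(1, 2)) = Mul(I, Pow(3687577, Rational(1, 2)))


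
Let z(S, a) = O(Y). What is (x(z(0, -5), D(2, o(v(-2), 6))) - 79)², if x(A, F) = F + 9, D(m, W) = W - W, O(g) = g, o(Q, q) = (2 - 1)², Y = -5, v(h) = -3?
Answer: 4900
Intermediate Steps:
o(Q, q) = 1 (o(Q, q) = 1² = 1)
z(S, a) = -5
D(m, W) = 0
x(A, F) = 9 + F
(x(z(0, -5), D(2, o(v(-2), 6))) - 79)² = ((9 + 0) - 79)² = (9 - 79)² = (-70)² = 4900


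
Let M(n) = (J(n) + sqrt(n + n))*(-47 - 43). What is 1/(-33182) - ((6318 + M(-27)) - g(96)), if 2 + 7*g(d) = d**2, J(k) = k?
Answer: -1726194011/232274 + 270*I*sqrt(6) ≈ -7431.7 + 661.36*I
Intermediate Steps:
M(n) = -90*n - 90*sqrt(2)*sqrt(n) (M(n) = (n + sqrt(n + n))*(-47 - 43) = (n + sqrt(2*n))*(-90) = (n + sqrt(2)*sqrt(n))*(-90) = -90*n - 90*sqrt(2)*sqrt(n))
g(d) = -2/7 + d**2/7
1/(-33182) - ((6318 + M(-27)) - g(96)) = 1/(-33182) - ((6318 + (-90*(-27) - 90*sqrt(2)*sqrt(-27))) - (-2/7 + (1/7)*96**2)) = -1/33182 - ((6318 + (2430 - 90*sqrt(2)*3*I*sqrt(3))) - (-2/7 + (1/7)*9216)) = -1/33182 - ((6318 + (2430 - 270*I*sqrt(6))) - (-2/7 + 9216/7)) = -1/33182 - ((8748 - 270*I*sqrt(6)) - 1*9214/7) = -1/33182 - ((8748 - 270*I*sqrt(6)) - 9214/7) = -1/33182 - (52022/7 - 270*I*sqrt(6)) = -1/33182 + (-52022/7 + 270*I*sqrt(6)) = -1726194011/232274 + 270*I*sqrt(6)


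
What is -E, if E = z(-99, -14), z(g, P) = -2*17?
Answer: 34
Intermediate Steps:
z(g, P) = -34
E = -34
-E = -1*(-34) = 34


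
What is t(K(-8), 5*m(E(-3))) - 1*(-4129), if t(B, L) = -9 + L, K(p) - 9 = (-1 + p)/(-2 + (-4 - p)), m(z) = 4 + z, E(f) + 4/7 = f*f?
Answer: 29275/7 ≈ 4182.1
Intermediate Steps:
E(f) = -4/7 + f**2 (E(f) = -4/7 + f*f = -4/7 + f**2)
K(p) = 9 + (-1 + p)/(-6 - p) (K(p) = 9 + (-1 + p)/(-2 + (-4 - p)) = 9 + (-1 + p)/(-6 - p))
t(K(-8), 5*m(E(-3))) - 1*(-4129) = (-9 + 5*(4 + (-4/7 + (-3)**2))) - 1*(-4129) = (-9 + 5*(4 + (-4/7 + 9))) + 4129 = (-9 + 5*(4 + 59/7)) + 4129 = (-9 + 5*(87/7)) + 4129 = (-9 + 435/7) + 4129 = 372/7 + 4129 = 29275/7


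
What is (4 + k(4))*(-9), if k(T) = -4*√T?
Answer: 36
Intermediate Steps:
(4 + k(4))*(-9) = (4 - 4*√4)*(-9) = (4 - 4*2)*(-9) = (4 - 8)*(-9) = -4*(-9) = 36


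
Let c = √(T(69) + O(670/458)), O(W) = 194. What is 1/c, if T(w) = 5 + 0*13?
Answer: √199/199 ≈ 0.070888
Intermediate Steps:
T(w) = 5 (T(w) = 5 + 0 = 5)
c = √199 (c = √(5 + 194) = √199 ≈ 14.107)
1/c = 1/(√199) = √199/199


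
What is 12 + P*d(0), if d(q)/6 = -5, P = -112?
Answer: 3372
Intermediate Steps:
d(q) = -30 (d(q) = 6*(-5) = -30)
12 + P*d(0) = 12 - 112*(-30) = 12 + 3360 = 3372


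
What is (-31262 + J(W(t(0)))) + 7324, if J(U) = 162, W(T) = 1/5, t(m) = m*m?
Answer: -23776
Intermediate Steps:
t(m) = m²
W(T) = ⅕
(-31262 + J(W(t(0)))) + 7324 = (-31262 + 162) + 7324 = -31100 + 7324 = -23776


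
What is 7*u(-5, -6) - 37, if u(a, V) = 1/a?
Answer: -192/5 ≈ -38.400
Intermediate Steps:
7*u(-5, -6) - 37 = 7/(-5) - 37 = 7*(-⅕) - 37 = -7/5 - 37 = -192/5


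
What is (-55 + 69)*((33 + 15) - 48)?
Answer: 0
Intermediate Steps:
(-55 + 69)*((33 + 15) - 48) = 14*(48 - 48) = 14*0 = 0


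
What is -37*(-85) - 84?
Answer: 3061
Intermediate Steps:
-37*(-85) - 84 = 3145 - 84 = 3061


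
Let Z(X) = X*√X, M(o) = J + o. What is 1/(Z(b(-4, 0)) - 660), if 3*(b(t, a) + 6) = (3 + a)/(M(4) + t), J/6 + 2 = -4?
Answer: -30792960/20333571913 + 46872*I*√217/20333571913 ≈ -0.0015144 + 3.3957e-5*I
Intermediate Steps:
J = -36 (J = -12 + 6*(-4) = -12 - 24 = -36)
M(o) = -36 + o
b(t, a) = -6 + (3 + a)/(3*(-32 + t)) (b(t, a) = -6 + ((3 + a)/((-36 + 4) + t))/3 = -6 + ((3 + a)/(-32 + t))/3 = -6 + (3 + a)/(3*(-32 + t)))
Z(X) = X^(3/2)
1/(Z(b(-4, 0)) - 660) = 1/(((579 + 0 - 18*(-4))/(3*(-32 - 4)))^(3/2) - 660) = 1/(((⅓)*(579 + 0 + 72)/(-36))^(3/2) - 660) = 1/(((⅓)*(-1/36)*651)^(3/2) - 660) = 1/((-217/36)^(3/2) - 660) = 1/(-217*I*√217/216 - 660) = 1/(-660 - 217*I*√217/216)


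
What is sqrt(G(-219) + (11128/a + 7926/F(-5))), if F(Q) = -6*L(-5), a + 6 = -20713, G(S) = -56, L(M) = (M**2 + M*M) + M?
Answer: I*sqrt(8296140268205)/310785 ≈ 9.2678*I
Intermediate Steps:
L(M) = M + 2*M**2 (L(M) = (M**2 + M**2) + M = 2*M**2 + M = M + 2*M**2)
a = -20719 (a = -6 - 20713 = -20719)
F(Q) = -270 (F(Q) = -(-30)*(1 + 2*(-5)) = -(-30)*(1 - 10) = -(-30)*(-9) = -6*45 = -270)
sqrt(G(-219) + (11128/a + 7926/F(-5))) = sqrt(-56 + (11128/(-20719) + 7926/(-270))) = sqrt(-56 + (11128*(-1/20719) + 7926*(-1/270))) = sqrt(-56 + (-11128/20719 - 1321/45)) = sqrt(-56 - 27870559/932355) = sqrt(-80082439/932355) = I*sqrt(8296140268205)/310785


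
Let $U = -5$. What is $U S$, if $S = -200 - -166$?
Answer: $170$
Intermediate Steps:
$S = -34$ ($S = -200 + 166 = -34$)
$U S = \left(-5\right) \left(-34\right) = 170$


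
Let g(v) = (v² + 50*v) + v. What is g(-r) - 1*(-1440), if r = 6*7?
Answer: 1062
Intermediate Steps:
r = 42
g(v) = v² + 51*v
g(-r) - 1*(-1440) = (-1*42)*(51 - 1*42) - 1*(-1440) = -42*(51 - 42) + 1440 = -42*9 + 1440 = -378 + 1440 = 1062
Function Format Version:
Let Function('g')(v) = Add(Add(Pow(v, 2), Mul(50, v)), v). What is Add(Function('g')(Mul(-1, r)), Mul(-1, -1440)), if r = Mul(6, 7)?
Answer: 1062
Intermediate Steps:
r = 42
Function('g')(v) = Add(Pow(v, 2), Mul(51, v))
Add(Function('g')(Mul(-1, r)), Mul(-1, -1440)) = Add(Mul(Mul(-1, 42), Add(51, Mul(-1, 42))), Mul(-1, -1440)) = Add(Mul(-42, Add(51, -42)), 1440) = Add(Mul(-42, 9), 1440) = Add(-378, 1440) = 1062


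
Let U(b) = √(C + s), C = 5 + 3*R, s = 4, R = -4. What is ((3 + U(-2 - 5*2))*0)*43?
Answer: 0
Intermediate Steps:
C = -7 (C = 5 + 3*(-4) = 5 - 12 = -7)
U(b) = I*√3 (U(b) = √(-7 + 4) = √(-3) = I*√3)
((3 + U(-2 - 5*2))*0)*43 = ((3 + I*√3)*0)*43 = 0*43 = 0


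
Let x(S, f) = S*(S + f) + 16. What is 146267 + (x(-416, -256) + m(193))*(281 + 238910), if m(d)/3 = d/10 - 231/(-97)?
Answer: 64879278160113/970 ≈ 6.6886e+10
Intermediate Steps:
m(d) = 693/97 + 3*d/10 (m(d) = 3*(d/10 - 231/(-97)) = 3*(d*(⅒) - 231*(-1/97)) = 3*(d/10 + 231/97) = 3*(231/97 + d/10) = 693/97 + 3*d/10)
x(S, f) = 16 + S*(S + f)
146267 + (x(-416, -256) + m(193))*(281 + 238910) = 146267 + ((16 + (-416)² - 416*(-256)) + (693/97 + (3/10)*193))*(281 + 238910) = 146267 + ((16 + 173056 + 106496) + (693/97 + 579/10))*239191 = 146267 + (279568 + 63093/970)*239191 = 146267 + (271244053/970)*239191 = 146267 + 64879136281123/970 = 64879278160113/970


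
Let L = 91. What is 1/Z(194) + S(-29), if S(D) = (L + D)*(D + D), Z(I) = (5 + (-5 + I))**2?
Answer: -135339055/37636 ≈ -3596.0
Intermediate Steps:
Z(I) = I**2
S(D) = 2*D*(91 + D) (S(D) = (91 + D)*(D + D) = (91 + D)*(2*D) = 2*D*(91 + D))
1/Z(194) + S(-29) = 1/(194**2) + 2*(-29)*(91 - 29) = 1/37636 + 2*(-29)*62 = 1/37636 - 3596 = -135339055/37636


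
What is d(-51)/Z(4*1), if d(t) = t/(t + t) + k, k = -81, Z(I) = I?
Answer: -161/8 ≈ -20.125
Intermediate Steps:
d(t) = -161/2 (d(t) = t/(t + t) - 81 = t/((2*t)) - 81 = (1/(2*t))*t - 81 = 1/2 - 81 = -161/2)
d(-51)/Z(4*1) = -161/(2*(4*1)) = -161/2/4 = -161/2*1/4 = -161/8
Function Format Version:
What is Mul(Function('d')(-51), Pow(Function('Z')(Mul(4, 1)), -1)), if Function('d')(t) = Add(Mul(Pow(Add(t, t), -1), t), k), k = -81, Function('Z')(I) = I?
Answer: Rational(-161, 8) ≈ -20.125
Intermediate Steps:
Function('d')(t) = Rational(-161, 2) (Function('d')(t) = Add(Mul(Pow(Add(t, t), -1), t), -81) = Add(Mul(Pow(Mul(2, t), -1), t), -81) = Add(Mul(Mul(Rational(1, 2), Pow(t, -1)), t), -81) = Add(Rational(1, 2), -81) = Rational(-161, 2))
Mul(Function('d')(-51), Pow(Function('Z')(Mul(4, 1)), -1)) = Mul(Rational(-161, 2), Pow(Mul(4, 1), -1)) = Mul(Rational(-161, 2), Pow(4, -1)) = Mul(Rational(-161, 2), Rational(1, 4)) = Rational(-161, 8)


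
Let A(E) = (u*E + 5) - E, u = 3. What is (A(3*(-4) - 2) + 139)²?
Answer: 13456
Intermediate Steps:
A(E) = 5 + 2*E (A(E) = (3*E + 5) - E = (5 + 3*E) - E = 5 + 2*E)
(A(3*(-4) - 2) + 139)² = ((5 + 2*(3*(-4) - 2)) + 139)² = ((5 + 2*(-12 - 2)) + 139)² = ((5 + 2*(-14)) + 139)² = ((5 - 28) + 139)² = (-23 + 139)² = 116² = 13456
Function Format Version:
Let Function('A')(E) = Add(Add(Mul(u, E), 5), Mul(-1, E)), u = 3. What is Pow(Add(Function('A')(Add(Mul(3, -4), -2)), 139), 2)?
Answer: 13456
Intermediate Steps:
Function('A')(E) = Add(5, Mul(2, E)) (Function('A')(E) = Add(Add(Mul(3, E), 5), Mul(-1, E)) = Add(Add(5, Mul(3, E)), Mul(-1, E)) = Add(5, Mul(2, E)))
Pow(Add(Function('A')(Add(Mul(3, -4), -2)), 139), 2) = Pow(Add(Add(5, Mul(2, Add(Mul(3, -4), -2))), 139), 2) = Pow(Add(Add(5, Mul(2, Add(-12, -2))), 139), 2) = Pow(Add(Add(5, Mul(2, -14)), 139), 2) = Pow(Add(Add(5, -28), 139), 2) = Pow(Add(-23, 139), 2) = Pow(116, 2) = 13456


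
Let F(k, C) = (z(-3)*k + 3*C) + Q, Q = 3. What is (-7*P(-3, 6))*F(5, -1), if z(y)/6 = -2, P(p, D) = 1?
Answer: 420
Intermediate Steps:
z(y) = -12 (z(y) = 6*(-2) = -12)
F(k, C) = 3 - 12*k + 3*C (F(k, C) = (-12*k + 3*C) + 3 = 3 - 12*k + 3*C)
(-7*P(-3, 6))*F(5, -1) = (-7*1)*(3 - 12*5 + 3*(-1)) = -7*(3 - 60 - 3) = -7*(-60) = 420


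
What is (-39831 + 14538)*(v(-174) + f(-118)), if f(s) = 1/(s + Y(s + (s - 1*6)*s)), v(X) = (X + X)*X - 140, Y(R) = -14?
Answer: -67232023073/44 ≈ -1.5280e+9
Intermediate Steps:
v(X) = -140 + 2*X² (v(X) = (2*X)*X - 140 = 2*X² - 140 = -140 + 2*X²)
f(s) = 1/(-14 + s) (f(s) = 1/(s - 14) = 1/(-14 + s))
(-39831 + 14538)*(v(-174) + f(-118)) = (-39831 + 14538)*((-140 + 2*(-174)²) + 1/(-14 - 118)) = -25293*((-140 + 2*30276) + 1/(-132)) = -25293*((-140 + 60552) - 1/132) = -25293*(60412 - 1/132) = -25293*7974383/132 = -67232023073/44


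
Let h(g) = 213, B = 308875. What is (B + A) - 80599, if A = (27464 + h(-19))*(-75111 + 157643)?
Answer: 2284466440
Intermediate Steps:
A = 2284238164 (A = (27464 + 213)*(-75111 + 157643) = 27677*82532 = 2284238164)
(B + A) - 80599 = (308875 + 2284238164) - 80599 = 2284547039 - 80599 = 2284466440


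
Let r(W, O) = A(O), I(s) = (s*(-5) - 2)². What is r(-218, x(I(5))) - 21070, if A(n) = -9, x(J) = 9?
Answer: -21079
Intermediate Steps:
I(s) = (-2 - 5*s)² (I(s) = (-5*s - 2)² = (-2 - 5*s)²)
r(W, O) = -9
r(-218, x(I(5))) - 21070 = -9 - 21070 = -21079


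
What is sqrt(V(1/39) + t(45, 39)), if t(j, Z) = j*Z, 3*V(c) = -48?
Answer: sqrt(1739) ≈ 41.701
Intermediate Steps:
V(c) = -16 (V(c) = (1/3)*(-48) = -16)
t(j, Z) = Z*j
sqrt(V(1/39) + t(45, 39)) = sqrt(-16 + 39*45) = sqrt(-16 + 1755) = sqrt(1739)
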